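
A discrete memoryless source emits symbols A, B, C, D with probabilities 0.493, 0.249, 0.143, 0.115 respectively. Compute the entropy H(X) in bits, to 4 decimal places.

1.7625 bits

H = −Σ pᵢ log₂ pᵢ.
−0.493·log₂(0.493) = 0.5030
−0.249·log₂(0.249) = 0.4994
−0.143·log₂(0.143) = 0.4012
−0.115·log₂(0.115) = 0.3588
Sum ≈ 1.7625 → 1.7625 bits.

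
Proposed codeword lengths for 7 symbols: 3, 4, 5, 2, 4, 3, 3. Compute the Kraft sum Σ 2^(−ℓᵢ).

With common denominator 2^5 = 32: Σ 2^(−ℓᵢ) = 4/32 + 2/32 + 1/32 + 8/32 + 2/32 + 4/32 + 4/32 = 25/32 = 0.78125.

0.78125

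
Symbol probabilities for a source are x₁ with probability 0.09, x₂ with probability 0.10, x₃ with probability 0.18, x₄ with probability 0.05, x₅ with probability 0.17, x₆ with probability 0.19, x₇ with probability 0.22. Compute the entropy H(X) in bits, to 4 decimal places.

H = −Σ pᵢ log₂ pᵢ.
−0.09·log₂(0.09) = 0.3127
−0.10·log₂(0.10) = 0.3322
−0.18·log₂(0.18) = 0.4453
−0.05·log₂(0.05) = 0.2161
−0.17·log₂(0.17) = 0.4346
−0.19·log₂(0.19) = 0.4552
−0.22·log₂(0.22) = 0.4806
Sum ≈ 2.6766 → 2.6766 bits.

2.6766 bits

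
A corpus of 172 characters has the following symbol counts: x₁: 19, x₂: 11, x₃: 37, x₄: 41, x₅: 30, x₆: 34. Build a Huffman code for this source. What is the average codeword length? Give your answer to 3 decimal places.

2.523 bits/symbol

Probabilities are the counts divided by 172.
Repeatedly combine the two least-probable nodes; the expected code length is the sum of the merged weights.
merge 11/172 + 19/172 → 15/86
merge 15/86 + 15/86 → 15/43
merge 17/86 + 37/172 → 71/172
merge 41/172 + 15/43 → 101/172
merge 71/172 + 101/172 → 1
L = 15/86 + 15/43 + 71/172 + 101/172 + 1 = 217/86 ≈ 2.523 bits/symbol.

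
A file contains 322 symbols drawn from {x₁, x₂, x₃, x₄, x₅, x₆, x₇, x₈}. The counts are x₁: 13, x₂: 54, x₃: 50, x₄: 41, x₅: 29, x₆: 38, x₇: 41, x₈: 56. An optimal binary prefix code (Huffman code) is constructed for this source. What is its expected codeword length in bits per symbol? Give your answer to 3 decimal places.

2.957 bits/symbol

Probabilities are the counts divided by 322.
Repeatedly combine the two least-probable nodes; the expected code length is the sum of the merged weights.
merge 13/322 + 29/322 → 3/23
merge 19/161 + 41/322 → 79/322
merge 41/322 + 3/23 → 83/322
merge 25/161 + 27/161 → 52/161
merge 4/23 + 79/322 → 135/322
merge 83/322 + 52/161 → 187/322
merge 135/322 + 187/322 → 1
L = 3/23 + 79/322 + 83/322 + 52/161 + 135/322 + 187/322 + 1 = 68/23 ≈ 2.957 bits/symbol.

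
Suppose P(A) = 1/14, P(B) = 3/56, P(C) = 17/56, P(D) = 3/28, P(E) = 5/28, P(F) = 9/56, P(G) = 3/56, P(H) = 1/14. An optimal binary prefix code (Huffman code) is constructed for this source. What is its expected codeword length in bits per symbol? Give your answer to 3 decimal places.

Repeatedly combine the two least-probable nodes; the expected code length is the sum of the merged weights.
merge 3/56 + 3/56 → 3/28
merge 1/14 + 1/14 → 1/7
merge 3/28 + 3/28 → 3/14
merge 1/7 + 9/56 → 17/56
merge 5/28 + 3/14 → 11/28
merge 17/56 + 17/56 → 17/28
merge 11/28 + 17/28 → 1
L = 3/28 + 1/7 + 3/14 + 17/56 + 11/28 + 17/28 + 1 = 155/56 ≈ 2.768 bits/symbol.

2.768 bits/symbol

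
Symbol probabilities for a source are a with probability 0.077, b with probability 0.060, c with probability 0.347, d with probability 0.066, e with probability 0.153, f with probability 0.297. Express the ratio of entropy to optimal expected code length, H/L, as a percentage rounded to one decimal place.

Entropy H = −Σ p log₂ p ≈ 2.2516 bits.
Huffman merges: 3/50+33/500→63/500; 77/1000+63/500→203/1000; 153/1000+203/1000→89/250; 297/1000+347/1000→161/250; 89/250+161/250→1. L = 2329/1000 ≈ 2.3290.
Efficiency = H/L = 2.2516/2.3290 = 96.7%.

96.7%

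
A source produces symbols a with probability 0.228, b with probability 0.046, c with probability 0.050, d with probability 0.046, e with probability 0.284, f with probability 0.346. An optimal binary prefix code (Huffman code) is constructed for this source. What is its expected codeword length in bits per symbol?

Repeatedly combine the two least-probable nodes; the expected code length is the sum of the merged weights.
merge 23/500 + 23/500 → 23/250
merge 1/20 + 23/250 → 71/500
merge 71/500 + 57/250 → 37/100
merge 71/250 + 173/500 → 63/100
merge 37/100 + 63/100 → 1
L = 23/250 + 71/500 + 37/100 + 63/100 + 1 = 1117/500 = 2.234 bits/symbol.

2.234 bits/symbol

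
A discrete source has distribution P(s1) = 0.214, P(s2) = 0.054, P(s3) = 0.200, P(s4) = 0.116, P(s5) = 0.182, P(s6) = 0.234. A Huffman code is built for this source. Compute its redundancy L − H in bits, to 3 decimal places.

0.056 bits

Entropy H = −Σ p log₂ p ≈ 2.4660 bits.
Huffman merges: 27/500+29/250→17/100; 17/100+91/500→44/125; 1/5+107/500→207/500; 117/500+44/125→293/500; 207/500+293/500→1. L = 1261/500 ≈ 2.5220.
L − H = 2.5220 − 2.4660 = 0.056 bits.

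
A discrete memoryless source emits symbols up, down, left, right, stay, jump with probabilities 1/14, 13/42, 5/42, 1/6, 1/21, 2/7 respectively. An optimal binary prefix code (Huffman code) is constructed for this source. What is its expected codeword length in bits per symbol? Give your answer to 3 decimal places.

Repeatedly combine the two least-probable nodes; the expected code length is the sum of the merged weights.
merge 1/21 + 1/14 → 5/42
merge 5/42 + 5/42 → 5/21
merge 1/6 + 5/21 → 17/42
merge 2/7 + 13/42 → 25/42
merge 17/42 + 25/42 → 1
L = 5/42 + 5/21 + 17/42 + 25/42 + 1 = 33/14 ≈ 2.357 bits/symbol.

2.357 bits/symbol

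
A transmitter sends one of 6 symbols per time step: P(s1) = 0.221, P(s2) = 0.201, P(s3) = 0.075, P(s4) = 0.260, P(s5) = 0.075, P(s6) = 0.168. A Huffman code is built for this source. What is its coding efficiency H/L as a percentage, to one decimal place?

99.1%

Entropy H = −Σ p log₂ p ≈ 2.4447 bits.
Huffman merges: 3/40+3/40→3/20; 3/20+21/125→159/500; 201/1000+221/1000→211/500; 13/50+159/500→289/500; 211/500+289/500→1. L = 617/250 ≈ 2.4680.
Efficiency = H/L = 2.4447/2.4680 = 99.1%.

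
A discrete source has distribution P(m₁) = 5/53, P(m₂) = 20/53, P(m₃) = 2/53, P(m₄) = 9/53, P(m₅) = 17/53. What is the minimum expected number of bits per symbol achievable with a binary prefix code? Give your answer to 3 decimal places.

2.057 bits/symbol

Repeatedly combine the two least-probable nodes; the expected code length is the sum of the merged weights.
merge 2/53 + 5/53 → 7/53
merge 7/53 + 9/53 → 16/53
merge 16/53 + 17/53 → 33/53
merge 20/53 + 33/53 → 1
L = 7/53 + 16/53 + 33/53 + 1 = 109/53 ≈ 2.057 bits/symbol.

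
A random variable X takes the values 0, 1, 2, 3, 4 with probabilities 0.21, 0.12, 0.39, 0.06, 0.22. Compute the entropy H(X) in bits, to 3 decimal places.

H = −Σ pᵢ log₂ pᵢ.
−0.21·log₂(0.21) = 0.4728
−0.12·log₂(0.12) = 0.3671
−0.39·log₂(0.39) = 0.5298
−0.06·log₂(0.06) = 0.2435
−0.22·log₂(0.22) = 0.4806
Sum ≈ 2.0938 → 2.094 bits.

2.094 bits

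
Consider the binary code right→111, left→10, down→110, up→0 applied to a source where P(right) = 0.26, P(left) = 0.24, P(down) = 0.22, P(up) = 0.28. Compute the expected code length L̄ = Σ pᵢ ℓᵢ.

L̄ = Σ pᵢ·ℓᵢ = 0.26·3 + 0.24·2 + 0.22·3 + 0.28·1 = 2.2 bits/symbol.

2.2 bits/symbol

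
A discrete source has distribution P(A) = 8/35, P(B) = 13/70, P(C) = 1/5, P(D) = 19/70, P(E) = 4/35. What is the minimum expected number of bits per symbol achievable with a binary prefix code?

2.3 bits/symbol

Repeatedly combine the two least-probable nodes; the expected code length is the sum of the merged weights.
merge 4/35 + 13/70 → 3/10
merge 1/5 + 8/35 → 3/7
merge 19/70 + 3/10 → 4/7
merge 3/7 + 4/7 → 1
L = 3/10 + 3/7 + 4/7 + 1 = 23/10 = 2.3 bits/symbol.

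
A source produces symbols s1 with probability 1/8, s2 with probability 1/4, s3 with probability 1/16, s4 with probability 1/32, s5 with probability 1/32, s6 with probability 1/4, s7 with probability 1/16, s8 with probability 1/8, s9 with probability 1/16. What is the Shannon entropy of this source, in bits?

Each probability is a power of 1/2, so log₂(1/p) is an integer.
H = Σ p·log₂(1/p) = 1/8·3 + 1/4·2 + 1/16·4 + 1/32·5 + 1/32·5 + 1/4·2 + 1/16·4 + 1/8·3 + 1/16·4 = 2.8125 bits.

2.8125 bits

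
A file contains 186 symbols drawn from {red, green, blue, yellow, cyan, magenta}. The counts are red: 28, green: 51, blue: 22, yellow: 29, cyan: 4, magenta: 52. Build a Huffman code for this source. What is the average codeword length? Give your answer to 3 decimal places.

2.430 bits/symbol

Probabilities are the counts divided by 186.
Repeatedly combine the two least-probable nodes; the expected code length is the sum of the merged weights.
merge 2/93 + 11/93 → 13/93
merge 13/93 + 14/93 → 9/31
merge 29/186 + 17/62 → 40/93
merge 26/93 + 9/31 → 53/93
merge 40/93 + 53/93 → 1
L = 13/93 + 9/31 + 40/93 + 53/93 + 1 = 226/93 ≈ 2.430 bits/symbol.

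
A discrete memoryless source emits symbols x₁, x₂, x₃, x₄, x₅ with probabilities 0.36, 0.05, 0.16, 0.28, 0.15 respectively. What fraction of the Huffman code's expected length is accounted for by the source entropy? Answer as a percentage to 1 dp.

Entropy H = −Σ p log₂ p ≈ 2.0945 bits.
Huffman merges: 1/20+3/20→1/5; 4/25+1/5→9/25; 7/25+9/25→16/25; 9/25+16/25→1. L = 11/5 ≈ 2.2000.
Efficiency = H/L = 2.0945/2.2000 = 95.2%.

95.2%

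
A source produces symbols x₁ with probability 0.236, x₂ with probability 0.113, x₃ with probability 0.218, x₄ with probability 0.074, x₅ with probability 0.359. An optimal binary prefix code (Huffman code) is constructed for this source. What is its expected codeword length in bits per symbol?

2.187 bits/symbol

Repeatedly combine the two least-probable nodes; the expected code length is the sum of the merged weights.
merge 37/500 + 113/1000 → 187/1000
merge 187/1000 + 109/500 → 81/200
merge 59/250 + 359/1000 → 119/200
merge 81/200 + 119/200 → 1
L = 187/1000 + 81/200 + 119/200 + 1 = 2187/1000 = 2.187 bits/symbol.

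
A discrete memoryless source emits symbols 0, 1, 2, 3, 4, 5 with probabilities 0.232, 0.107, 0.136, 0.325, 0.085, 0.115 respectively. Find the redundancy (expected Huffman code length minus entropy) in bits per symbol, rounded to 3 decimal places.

0.029 bits

Entropy H = −Σ p log₂ p ≈ 2.4136 bits.
Huffman merges: 17/200+107/1000→24/125; 23/200+17/125→251/1000; 24/125+29/125→53/125; 251/1000+13/40→72/125; 53/125+72/125→1. L = 2443/1000 ≈ 2.4430.
L − H = 2.4430 − 2.4136 = 0.029 bits.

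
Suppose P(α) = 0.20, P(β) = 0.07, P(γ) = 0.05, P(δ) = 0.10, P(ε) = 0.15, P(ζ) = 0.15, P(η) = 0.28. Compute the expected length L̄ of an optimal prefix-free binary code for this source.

Repeatedly combine the two least-probable nodes; the expected code length is the sum of the merged weights.
merge 1/20 + 7/100 → 3/25
merge 1/10 + 3/25 → 11/50
merge 3/20 + 3/20 → 3/10
merge 1/5 + 11/50 → 21/50
merge 7/25 + 3/10 → 29/50
merge 21/50 + 29/50 → 1
L = 3/25 + 11/50 + 3/10 + 21/50 + 29/50 + 1 = 66/25 = 2.64 bits/symbol.

2.64 bits/symbol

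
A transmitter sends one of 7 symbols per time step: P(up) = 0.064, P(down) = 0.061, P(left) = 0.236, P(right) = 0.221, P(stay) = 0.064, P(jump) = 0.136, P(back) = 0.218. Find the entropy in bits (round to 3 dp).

2.597 bits

H = −Σ pᵢ log₂ pᵢ.
−0.064·log₂(0.064) = 0.2538
−0.061·log₂(0.061) = 0.2461
−0.236·log₂(0.236) = 0.4916
−0.221·log₂(0.221) = 0.4813
−0.064·log₂(0.064) = 0.2538
−0.136·log₂(0.136) = 0.3915
−0.218·log₂(0.218) = 0.4791
Sum ≈ 2.5972 → 2.597 bits.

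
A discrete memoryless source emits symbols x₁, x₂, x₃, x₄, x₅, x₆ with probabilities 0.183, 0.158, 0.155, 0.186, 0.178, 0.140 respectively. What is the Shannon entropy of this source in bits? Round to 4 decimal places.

H = −Σ pᵢ log₂ pᵢ.
−0.183·log₂(0.183) = 0.4484
−0.158·log₂(0.158) = 0.4206
−0.155·log₂(0.155) = 0.4169
−0.186·log₂(0.186) = 0.4514
−0.178·log₂(0.178) = 0.4432
−0.140·log₂(0.140) = 0.3971
Sum ≈ 2.5776 → 2.5776 bits.

2.5776 bits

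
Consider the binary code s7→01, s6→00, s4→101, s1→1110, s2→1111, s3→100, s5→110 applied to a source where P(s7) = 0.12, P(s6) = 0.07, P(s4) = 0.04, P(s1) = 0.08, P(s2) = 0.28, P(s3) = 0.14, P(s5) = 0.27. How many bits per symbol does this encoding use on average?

3.17 bits/symbol

L̄ = Σ pᵢ·ℓᵢ = 0.12·2 + 0.07·2 + 0.04·3 + 0.08·4 + 0.28·4 + 0.14·3 + 0.27·3 = 3.17 bits/symbol.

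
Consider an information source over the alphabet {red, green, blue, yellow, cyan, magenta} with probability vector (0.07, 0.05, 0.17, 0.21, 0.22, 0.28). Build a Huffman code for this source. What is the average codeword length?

2.41 bits/symbol

Repeatedly combine the two least-probable nodes; the expected code length is the sum of the merged weights.
merge 1/20 + 7/100 → 3/25
merge 3/25 + 17/100 → 29/100
merge 21/100 + 11/50 → 43/100
merge 7/25 + 29/100 → 57/100
merge 43/100 + 57/100 → 1
L = 3/25 + 29/100 + 43/100 + 57/100 + 1 = 241/100 = 2.41 bits/symbol.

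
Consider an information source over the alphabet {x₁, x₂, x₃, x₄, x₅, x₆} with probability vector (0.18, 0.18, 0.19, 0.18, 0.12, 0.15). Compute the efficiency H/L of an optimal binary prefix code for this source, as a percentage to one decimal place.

Entropy H = −Σ p log₂ p ≈ 2.5688 bits.
Huffman merges: 3/25+3/20→27/100; 9/50+9/50→9/25; 9/50+19/100→37/100; 27/100+9/25→63/100; 37/100+63/100→1. L = 263/100 ≈ 2.6300.
Efficiency = H/L = 2.5688/2.6300 = 97.7%.

97.7%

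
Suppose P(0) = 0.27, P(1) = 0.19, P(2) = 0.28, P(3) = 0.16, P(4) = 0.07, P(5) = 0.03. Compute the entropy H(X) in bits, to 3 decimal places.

H = −Σ pᵢ log₂ pᵢ.
−0.27·log₂(0.27) = 0.5100
−0.19·log₂(0.19) = 0.4552
−0.28·log₂(0.28) = 0.5142
−0.16·log₂(0.16) = 0.4230
−0.07·log₂(0.07) = 0.2686
−0.03·log₂(0.03) = 0.1518
Sum ≈ 2.3228 → 2.323 bits.

2.323 bits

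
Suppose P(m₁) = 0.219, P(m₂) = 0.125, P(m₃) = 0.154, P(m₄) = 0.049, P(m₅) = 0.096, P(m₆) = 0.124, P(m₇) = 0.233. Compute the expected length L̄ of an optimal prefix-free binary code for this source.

Repeatedly combine the two least-probable nodes; the expected code length is the sum of the merged weights.
merge 49/1000 + 12/125 → 29/200
merge 31/250 + 1/8 → 249/1000
merge 29/200 + 77/500 → 299/1000
merge 219/1000 + 233/1000 → 113/250
merge 249/1000 + 299/1000 → 137/250
merge 113/250 + 137/250 → 1
L = 29/200 + 249/1000 + 299/1000 + 113/250 + 137/250 + 1 = 2693/1000 = 2.693 bits/symbol.

2.693 bits/symbol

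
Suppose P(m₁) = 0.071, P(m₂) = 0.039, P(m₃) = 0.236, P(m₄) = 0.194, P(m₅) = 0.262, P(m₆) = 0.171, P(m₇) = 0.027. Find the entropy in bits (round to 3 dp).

H = −Σ pᵢ log₂ pᵢ.
−0.071·log₂(0.071) = 0.2709
−0.039·log₂(0.039) = 0.1825
−0.236·log₂(0.236) = 0.4916
−0.194·log₂(0.194) = 0.4590
−0.262·log₂(0.262) = 0.5063
−0.171·log₂(0.171) = 0.4357
−0.027·log₂(0.027) = 0.1407
Sum ≈ 2.4867 → 2.487 bits.

2.487 bits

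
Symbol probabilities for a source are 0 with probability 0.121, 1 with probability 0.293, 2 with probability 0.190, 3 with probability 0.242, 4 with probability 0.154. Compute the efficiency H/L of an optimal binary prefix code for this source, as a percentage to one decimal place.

Entropy H = −Σ p log₂ p ≈ 2.2538 bits.
Huffman merges: 121/1000+77/500→11/40; 19/100+121/500→54/125; 11/40+293/1000→71/125; 54/125+71/125→1. L = 91/40 ≈ 2.2750.
Efficiency = H/L = 2.2538/2.2750 = 99.1%.

99.1%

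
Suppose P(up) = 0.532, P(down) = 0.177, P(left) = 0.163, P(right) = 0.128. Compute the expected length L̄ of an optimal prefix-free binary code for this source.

Repeatedly combine the two least-probable nodes; the expected code length is the sum of the merged weights.
merge 16/125 + 163/1000 → 291/1000
merge 177/1000 + 291/1000 → 117/250
merge 117/250 + 133/250 → 1
L = 291/1000 + 117/250 + 1 = 1759/1000 = 1.759 bits/symbol.

1.759 bits/symbol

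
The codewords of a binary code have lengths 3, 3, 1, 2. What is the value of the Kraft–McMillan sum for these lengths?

With common denominator 2^3 = 8: Σ 2^(−ℓᵢ) = 1/8 + 1/8 + 4/8 + 2/8 = 8/8 = 1.

1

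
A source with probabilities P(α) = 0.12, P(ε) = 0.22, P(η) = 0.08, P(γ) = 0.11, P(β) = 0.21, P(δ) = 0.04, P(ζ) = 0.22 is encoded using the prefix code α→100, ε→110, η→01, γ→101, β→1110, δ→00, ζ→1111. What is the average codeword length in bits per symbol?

3.31 bits/symbol

L̄ = Σ pᵢ·ℓᵢ = 0.12·3 + 0.22·3 + 0.08·2 + 0.11·3 + 0.21·4 + 0.04·2 + 0.22·4 = 3.31 bits/symbol.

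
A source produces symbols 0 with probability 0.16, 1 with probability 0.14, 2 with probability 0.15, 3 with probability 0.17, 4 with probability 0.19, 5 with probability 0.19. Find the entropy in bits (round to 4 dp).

2.5757 bits

H = −Σ pᵢ log₂ pᵢ.
−0.16·log₂(0.16) = 0.4230
−0.14·log₂(0.14) = 0.3971
−0.15·log₂(0.15) = 0.4105
−0.17·log₂(0.17) = 0.4346
−0.19·log₂(0.19) = 0.4552
−0.19·log₂(0.19) = 0.4552
Sum ≈ 2.5757 → 2.5757 bits.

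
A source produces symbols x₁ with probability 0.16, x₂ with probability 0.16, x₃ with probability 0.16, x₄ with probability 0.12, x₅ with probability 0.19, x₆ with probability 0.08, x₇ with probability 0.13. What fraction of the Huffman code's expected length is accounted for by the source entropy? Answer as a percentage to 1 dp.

Entropy H = −Σ p log₂ p ≈ 2.7655 bits.
Huffman merges: 2/25+3/25→1/5; 13/100+4/25→29/100; 4/25+4/25→8/25; 19/100+1/5→39/100; 29/100+8/25→61/100; 39/100+61/100→1. L = 281/100 ≈ 2.8100.
Efficiency = H/L = 2.7655/2.8100 = 98.4%.

98.4%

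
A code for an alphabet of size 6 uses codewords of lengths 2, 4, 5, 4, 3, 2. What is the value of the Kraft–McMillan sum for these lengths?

With common denominator 2^5 = 32: Σ 2^(−ℓᵢ) = 8/32 + 2/32 + 1/32 + 2/32 + 4/32 + 8/32 = 25/32 = 0.78125.

0.78125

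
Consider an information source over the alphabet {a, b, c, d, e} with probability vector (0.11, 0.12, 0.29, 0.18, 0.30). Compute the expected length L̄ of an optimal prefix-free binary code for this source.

2.23 bits/symbol

Repeatedly combine the two least-probable nodes; the expected code length is the sum of the merged weights.
merge 11/100 + 3/25 → 23/100
merge 9/50 + 23/100 → 41/100
merge 29/100 + 3/10 → 59/100
merge 41/100 + 59/100 → 1
L = 23/100 + 41/100 + 59/100 + 1 = 223/100 = 2.23 bits/symbol.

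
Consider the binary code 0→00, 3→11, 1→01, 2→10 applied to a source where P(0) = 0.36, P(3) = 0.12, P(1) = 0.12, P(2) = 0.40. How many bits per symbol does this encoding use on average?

L̄ = Σ pᵢ·ℓᵢ = 0.36·2 + 0.12·2 + 0.12·2 + 0.40·2 = 2 bits/symbol.

2 bits/symbol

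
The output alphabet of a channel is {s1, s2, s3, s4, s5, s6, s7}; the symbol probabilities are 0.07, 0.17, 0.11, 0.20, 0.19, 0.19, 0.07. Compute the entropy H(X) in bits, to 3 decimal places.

H = −Σ pᵢ log₂ pᵢ.
−0.07·log₂(0.07) = 0.2686
−0.17·log₂(0.17) = 0.4346
−0.11·log₂(0.11) = 0.3503
−0.20·log₂(0.20) = 0.4644
−0.19·log₂(0.19) = 0.4552
−0.19·log₂(0.19) = 0.4552
−0.07·log₂(0.07) = 0.2686
Sum ≈ 2.6968 → 2.697 bits.

2.697 bits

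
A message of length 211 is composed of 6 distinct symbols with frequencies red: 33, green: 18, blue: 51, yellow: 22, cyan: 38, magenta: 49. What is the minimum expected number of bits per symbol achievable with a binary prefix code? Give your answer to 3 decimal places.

Probabilities are the counts divided by 211.
Repeatedly combine the two least-probable nodes; the expected code length is the sum of the merged weights.
merge 18/211 + 22/211 → 40/211
merge 33/211 + 38/211 → 71/211
merge 40/211 + 49/211 → 89/211
merge 51/211 + 71/211 → 122/211
merge 89/211 + 122/211 → 1
L = 40/211 + 71/211 + 89/211 + 122/211 + 1 = 533/211 ≈ 2.526 bits/symbol.

2.526 bits/symbol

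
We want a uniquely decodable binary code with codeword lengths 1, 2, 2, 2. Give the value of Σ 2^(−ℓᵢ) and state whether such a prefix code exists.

With common denominator 2^2 = 4: Σ 2^(−ℓᵢ) = 2/4 + 1/4 + 1/4 + 1/4 = 5/4 = 1.25.
Kraft's inequality requires Σ ≤ 1; here Σ = 1.25 > 1, so no such prefix code exists.

1.25; no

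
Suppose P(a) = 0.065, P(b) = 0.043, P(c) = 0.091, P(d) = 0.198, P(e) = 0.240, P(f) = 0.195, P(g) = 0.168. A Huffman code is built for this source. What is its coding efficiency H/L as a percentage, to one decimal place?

97.9%

Entropy H = −Σ p log₂ p ≈ 2.6152 bits.
Huffman merges: 43/1000+13/200→27/250; 91/1000+27/250→199/1000; 21/125+39/200→363/1000; 99/500+199/1000→397/1000; 6/25+363/1000→603/1000; 397/1000+603/1000→1. L = 267/100 ≈ 2.6700.
Efficiency = H/L = 2.6152/2.6700 = 97.9%.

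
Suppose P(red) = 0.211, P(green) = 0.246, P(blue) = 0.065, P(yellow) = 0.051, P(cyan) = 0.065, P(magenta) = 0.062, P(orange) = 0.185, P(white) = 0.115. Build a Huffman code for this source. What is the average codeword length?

2.786 bits/symbol

Repeatedly combine the two least-probable nodes; the expected code length is the sum of the merged weights.
merge 51/1000 + 31/500 → 113/1000
merge 13/200 + 13/200 → 13/100
merge 113/1000 + 23/200 → 57/250
merge 13/100 + 37/200 → 63/200
merge 211/1000 + 57/250 → 439/1000
merge 123/500 + 63/200 → 561/1000
merge 439/1000 + 561/1000 → 1
L = 113/1000 + 13/100 + 57/250 + 63/200 + 439/1000 + 561/1000 + 1 = 1393/500 = 2.786 bits/symbol.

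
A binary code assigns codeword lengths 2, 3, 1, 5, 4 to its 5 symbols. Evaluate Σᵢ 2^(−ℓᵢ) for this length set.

0.96875

With common denominator 2^5 = 32: Σ 2^(−ℓᵢ) = 8/32 + 4/32 + 16/32 + 1/32 + 2/32 = 31/32 = 0.96875.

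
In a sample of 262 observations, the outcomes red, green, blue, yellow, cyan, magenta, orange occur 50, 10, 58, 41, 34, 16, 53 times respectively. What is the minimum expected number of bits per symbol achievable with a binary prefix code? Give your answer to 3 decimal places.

Probabilities are the counts divided by 262.
Repeatedly combine the two least-probable nodes; the expected code length is the sum of the merged weights.
merge 5/131 + 8/131 → 13/131
merge 13/131 + 17/131 → 30/131
merge 41/262 + 25/131 → 91/262
merge 53/262 + 29/131 → 111/262
merge 30/131 + 91/262 → 151/262
merge 111/262 + 151/262 → 1
L = 13/131 + 30/131 + 91/262 + 111/262 + 151/262 + 1 = 701/262 ≈ 2.676 bits/symbol.

2.676 bits/symbol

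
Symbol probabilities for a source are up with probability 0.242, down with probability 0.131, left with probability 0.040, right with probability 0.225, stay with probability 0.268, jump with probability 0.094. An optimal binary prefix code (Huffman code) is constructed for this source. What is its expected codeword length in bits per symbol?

2.399 bits/symbol

Repeatedly combine the two least-probable nodes; the expected code length is the sum of the merged weights.
merge 1/25 + 47/500 → 67/500
merge 131/1000 + 67/500 → 53/200
merge 9/40 + 121/500 → 467/1000
merge 53/200 + 67/250 → 533/1000
merge 467/1000 + 533/1000 → 1
L = 67/500 + 53/200 + 467/1000 + 533/1000 + 1 = 2399/1000 = 2.399 bits/symbol.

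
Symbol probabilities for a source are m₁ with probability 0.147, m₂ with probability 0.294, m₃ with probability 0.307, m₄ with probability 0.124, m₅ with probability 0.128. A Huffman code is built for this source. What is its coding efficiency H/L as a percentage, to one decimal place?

Entropy H = −Σ p log₂ p ≈ 2.2019 bits.
Huffman merges: 31/250+16/125→63/250; 147/1000+63/250→399/1000; 147/500+307/1000→601/1000; 399/1000+601/1000→1. L = 563/250 ≈ 2.2520.
Efficiency = H/L = 2.2019/2.2520 = 97.8%.

97.8%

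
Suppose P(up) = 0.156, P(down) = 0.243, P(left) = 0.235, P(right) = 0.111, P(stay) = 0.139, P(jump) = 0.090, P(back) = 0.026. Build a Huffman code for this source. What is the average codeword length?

Repeatedly combine the two least-probable nodes; the expected code length is the sum of the merged weights.
merge 13/500 + 9/100 → 29/250
merge 111/1000 + 29/250 → 227/1000
merge 139/1000 + 39/250 → 59/200
merge 227/1000 + 47/200 → 231/500
merge 243/1000 + 59/200 → 269/500
merge 231/500 + 269/500 → 1
L = 29/250 + 227/1000 + 59/200 + 231/500 + 269/500 + 1 = 1319/500 = 2.638 bits/symbol.

2.638 bits/symbol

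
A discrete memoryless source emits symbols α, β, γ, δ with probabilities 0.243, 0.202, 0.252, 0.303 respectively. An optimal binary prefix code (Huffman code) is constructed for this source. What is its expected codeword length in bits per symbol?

Repeatedly combine the two least-probable nodes; the expected code length is the sum of the merged weights.
merge 101/500 + 243/1000 → 89/200
merge 63/250 + 303/1000 → 111/200
merge 89/200 + 111/200 → 1
L = 89/200 + 111/200 + 1 = 2 bits/symbol.

2 bits/symbol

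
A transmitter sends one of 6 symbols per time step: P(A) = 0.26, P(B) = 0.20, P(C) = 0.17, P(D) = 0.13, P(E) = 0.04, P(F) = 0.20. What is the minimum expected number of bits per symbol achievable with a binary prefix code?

2.51 bits/symbol

Repeatedly combine the two least-probable nodes; the expected code length is the sum of the merged weights.
merge 1/25 + 13/100 → 17/100
merge 17/100 + 17/100 → 17/50
merge 1/5 + 1/5 → 2/5
merge 13/50 + 17/50 → 3/5
merge 2/5 + 3/5 → 1
L = 17/100 + 17/50 + 2/5 + 3/5 + 1 = 251/100 = 2.51 bits/symbol.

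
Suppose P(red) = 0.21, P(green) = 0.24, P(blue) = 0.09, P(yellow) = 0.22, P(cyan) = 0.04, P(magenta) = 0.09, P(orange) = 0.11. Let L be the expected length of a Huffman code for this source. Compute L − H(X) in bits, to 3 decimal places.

0.051 bits

Entropy H = −Σ p log₂ p ≈ 2.6089 bits.
Huffman merges: 1/25+9/100→13/100; 9/100+11/100→1/5; 13/100+1/5→33/100; 21/100+11/50→43/100; 6/25+33/100→57/100; 43/100+57/100→1. L = 133/50 ≈ 2.6600.
L − H = 2.6600 − 2.6089 = 0.051 bits.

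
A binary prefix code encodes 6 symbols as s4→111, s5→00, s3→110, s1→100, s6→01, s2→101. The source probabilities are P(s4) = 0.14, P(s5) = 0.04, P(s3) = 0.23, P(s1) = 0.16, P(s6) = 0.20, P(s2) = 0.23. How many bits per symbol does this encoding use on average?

L̄ = Σ pᵢ·ℓᵢ = 0.14·3 + 0.04·2 + 0.23·3 + 0.16·3 + 0.20·2 + 0.23·3 = 2.76 bits/symbol.

2.76 bits/symbol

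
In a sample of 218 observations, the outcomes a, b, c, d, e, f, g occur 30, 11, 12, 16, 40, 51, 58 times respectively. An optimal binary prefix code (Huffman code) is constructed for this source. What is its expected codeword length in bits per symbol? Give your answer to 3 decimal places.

Probabilities are the counts divided by 218.
Repeatedly combine the two least-probable nodes; the expected code length is the sum of the merged weights.
merge 11/218 + 6/109 → 23/218
merge 8/109 + 23/218 → 39/218
merge 15/109 + 39/218 → 69/218
merge 20/109 + 51/218 → 91/218
merge 29/109 + 69/218 → 127/218
merge 91/218 + 127/218 → 1
L = 23/218 + 39/218 + 69/218 + 91/218 + 127/218 + 1 = 567/218 ≈ 2.601 bits/symbol.

2.601 bits/symbol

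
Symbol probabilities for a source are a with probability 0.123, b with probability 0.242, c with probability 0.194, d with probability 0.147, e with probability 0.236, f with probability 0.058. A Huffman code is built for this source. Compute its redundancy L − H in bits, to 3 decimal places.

0.046 bits

Entropy H = −Σ p log₂ p ≈ 2.4627 bits.
Huffman merges: 29/500+123/1000→181/1000; 147/1000+181/1000→41/125; 97/500+59/250→43/100; 121/500+41/125→57/100; 43/100+57/100→1. L = 2509/1000 ≈ 2.5090.
L − H = 2.5090 − 2.4627 = 0.046 bits.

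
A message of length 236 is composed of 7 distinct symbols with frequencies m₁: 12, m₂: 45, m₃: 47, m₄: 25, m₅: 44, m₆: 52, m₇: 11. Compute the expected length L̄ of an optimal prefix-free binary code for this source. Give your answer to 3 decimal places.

Probabilities are the counts divided by 236.
Repeatedly combine the two least-probable nodes; the expected code length is the sum of the merged weights.
merge 11/236 + 3/59 → 23/236
merge 23/236 + 25/236 → 12/59
merge 11/59 + 45/236 → 89/236
merge 47/236 + 12/59 → 95/236
merge 13/59 + 89/236 → 141/236
merge 95/236 + 141/236 → 1
L = 23/236 + 12/59 + 89/236 + 95/236 + 141/236 + 1 = 158/59 ≈ 2.678 bits/symbol.

2.678 bits/symbol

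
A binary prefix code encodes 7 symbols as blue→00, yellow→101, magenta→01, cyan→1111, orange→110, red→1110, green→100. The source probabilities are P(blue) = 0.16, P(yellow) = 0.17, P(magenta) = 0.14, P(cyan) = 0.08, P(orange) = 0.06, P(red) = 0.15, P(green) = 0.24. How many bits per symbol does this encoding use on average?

2.93 bits/symbol

L̄ = Σ pᵢ·ℓᵢ = 0.16·2 + 0.17·3 + 0.14·2 + 0.08·4 + 0.06·3 + 0.15·4 + 0.24·3 = 2.93 bits/symbol.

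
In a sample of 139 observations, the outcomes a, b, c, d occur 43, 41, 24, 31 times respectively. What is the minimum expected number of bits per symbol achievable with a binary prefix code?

Probabilities are the counts divided by 139.
Repeatedly combine the two least-probable nodes; the expected code length is the sum of the merged weights.
merge 24/139 + 31/139 → 55/139
merge 41/139 + 43/139 → 84/139
merge 55/139 + 84/139 → 1
L = 55/139 + 84/139 + 1 = 2 bits/symbol.

2 bits/symbol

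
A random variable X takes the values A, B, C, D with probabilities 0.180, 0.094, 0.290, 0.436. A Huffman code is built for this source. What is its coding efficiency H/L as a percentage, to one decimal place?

98.3%

Entropy H = −Σ p log₂ p ≈ 1.8060 bits.
Huffman merges: 47/500+9/50→137/500; 137/500+29/100→141/250; 109/250+141/250→1. L = 919/500 ≈ 1.8380.
Efficiency = H/L = 1.8060/1.8380 = 98.3%.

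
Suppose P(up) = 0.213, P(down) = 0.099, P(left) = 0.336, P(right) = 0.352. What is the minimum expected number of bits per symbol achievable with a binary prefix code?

Repeatedly combine the two least-probable nodes; the expected code length is the sum of the merged weights.
merge 99/1000 + 213/1000 → 39/125
merge 39/125 + 42/125 → 81/125
merge 44/125 + 81/125 → 1
L = 39/125 + 81/125 + 1 = 49/25 = 1.96 bits/symbol.

1.96 bits/symbol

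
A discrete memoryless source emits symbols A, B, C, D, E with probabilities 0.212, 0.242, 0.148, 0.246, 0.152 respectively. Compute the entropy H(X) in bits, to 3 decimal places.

2.289 bits

H = −Σ pᵢ log₂ pᵢ.
−0.212·log₂(0.212) = 0.4744
−0.242·log₂(0.242) = 0.4954
−0.148·log₂(0.148) = 0.4079
−0.246·log₂(0.246) = 0.4977
−0.152·log₂(0.152) = 0.4131
Sum ≈ 2.2886 → 2.289 bits.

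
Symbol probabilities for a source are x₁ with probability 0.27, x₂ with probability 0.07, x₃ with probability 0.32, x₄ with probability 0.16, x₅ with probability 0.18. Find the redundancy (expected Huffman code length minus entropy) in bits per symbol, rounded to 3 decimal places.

0.057 bits

Entropy H = −Σ p log₂ p ≈ 2.1729 bits.
Huffman merges: 7/100+4/25→23/100; 9/50+23/100→41/100; 27/100+8/25→59/100; 41/100+59/100→1. L = 223/100 ≈ 2.2300.
L − H = 2.2300 − 2.1729 = 0.057 bits.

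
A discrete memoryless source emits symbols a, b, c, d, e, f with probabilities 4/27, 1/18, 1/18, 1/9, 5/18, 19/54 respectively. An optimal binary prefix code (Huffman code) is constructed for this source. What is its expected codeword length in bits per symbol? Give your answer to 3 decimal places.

Repeatedly combine the two least-probable nodes; the expected code length is the sum of the merged weights.
merge 1/18 + 1/18 → 1/9
merge 1/9 + 1/9 → 2/9
merge 4/27 + 2/9 → 10/27
merge 5/18 + 19/54 → 17/27
merge 10/27 + 17/27 → 1
L = 1/9 + 2/9 + 10/27 + 17/27 + 1 = 7/3 ≈ 2.333 bits/symbol.

2.333 bits/symbol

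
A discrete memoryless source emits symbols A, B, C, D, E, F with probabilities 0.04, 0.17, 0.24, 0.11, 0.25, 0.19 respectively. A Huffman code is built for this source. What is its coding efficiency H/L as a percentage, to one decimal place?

98.0%

Entropy H = −Σ p log₂ p ≈ 2.4200 bits.
Huffman merges: 1/25+11/100→3/20; 3/20+17/100→8/25; 19/100+6/25→43/100; 1/4+8/25→57/100; 43/100+57/100→1. L = 247/100 ≈ 2.4700.
Efficiency = H/L = 2.4200/2.4700 = 98.0%.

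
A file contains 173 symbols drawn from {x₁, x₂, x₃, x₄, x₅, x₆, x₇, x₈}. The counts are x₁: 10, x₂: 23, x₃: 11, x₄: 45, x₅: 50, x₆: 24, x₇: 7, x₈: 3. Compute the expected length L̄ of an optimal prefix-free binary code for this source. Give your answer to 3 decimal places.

2.624 bits/symbol

Probabilities are the counts divided by 173.
Repeatedly combine the two least-probable nodes; the expected code length is the sum of the merged weights.
merge 3/173 + 7/173 → 10/173
merge 10/173 + 10/173 → 20/173
merge 11/173 + 20/173 → 31/173
merge 23/173 + 24/173 → 47/173
merge 31/173 + 45/173 → 76/173
merge 47/173 + 50/173 → 97/173
merge 76/173 + 97/173 → 1
L = 10/173 + 20/173 + 31/173 + 47/173 + 76/173 + 97/173 + 1 = 454/173 ≈ 2.624 bits/symbol.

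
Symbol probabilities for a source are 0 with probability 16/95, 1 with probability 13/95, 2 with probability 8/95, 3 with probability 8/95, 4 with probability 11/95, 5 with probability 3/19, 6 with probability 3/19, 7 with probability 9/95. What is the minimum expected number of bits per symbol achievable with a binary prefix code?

Repeatedly combine the two least-probable nodes; the expected code length is the sum of the merged weights.
merge 8/95 + 8/95 → 16/95
merge 9/95 + 11/95 → 4/19
merge 13/95 + 3/19 → 28/95
merge 3/19 + 16/95 → 31/95
merge 16/95 + 4/19 → 36/95
merge 28/95 + 31/95 → 59/95
merge 36/95 + 59/95 → 1
L = 16/95 + 4/19 + 28/95 + 31/95 + 36/95 + 59/95 + 1 = 3 bits/symbol.

3 bits/symbol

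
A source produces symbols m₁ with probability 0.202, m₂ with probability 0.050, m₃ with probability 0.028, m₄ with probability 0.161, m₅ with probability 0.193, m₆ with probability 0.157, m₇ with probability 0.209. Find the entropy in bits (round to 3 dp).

H = −Σ pᵢ log₂ pᵢ.
−0.202·log₂(0.202) = 0.4661
−0.050·log₂(0.050) = 0.2161
−0.028·log₂(0.028) = 0.1444
−0.161·log₂(0.161) = 0.4242
−0.193·log₂(0.193) = 0.4581
−0.157·log₂(0.157) = 0.4194
−0.209·log₂(0.209) = 0.4720
Sum ≈ 2.6003 → 2.600 bits.

2.600 bits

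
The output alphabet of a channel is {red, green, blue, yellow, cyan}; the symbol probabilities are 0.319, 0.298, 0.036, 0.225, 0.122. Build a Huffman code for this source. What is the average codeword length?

2.158 bits/symbol

Repeatedly combine the two least-probable nodes; the expected code length is the sum of the merged weights.
merge 9/250 + 61/500 → 79/500
merge 79/500 + 9/40 → 383/1000
merge 149/500 + 319/1000 → 617/1000
merge 383/1000 + 617/1000 → 1
L = 79/500 + 383/1000 + 617/1000 + 1 = 1079/500 = 2.158 bits/symbol.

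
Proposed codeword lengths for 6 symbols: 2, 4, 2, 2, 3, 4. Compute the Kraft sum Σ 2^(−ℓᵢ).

With common denominator 2^4 = 16: Σ 2^(−ℓᵢ) = 4/16 + 1/16 + 4/16 + 4/16 + 2/16 + 1/16 = 16/16 = 1.

1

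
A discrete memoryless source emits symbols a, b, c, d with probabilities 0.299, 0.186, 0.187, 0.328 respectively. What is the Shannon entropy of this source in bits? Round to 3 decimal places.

H = −Σ pᵢ log₂ pᵢ.
−0.299·log₂(0.299) = 0.5208
−0.186·log₂(0.186) = 0.4514
−0.187·log₂(0.187) = 0.4523
−0.328·log₂(0.328) = 0.5275
Sum ≈ 1.9520 → 1.952 bits.

1.952 bits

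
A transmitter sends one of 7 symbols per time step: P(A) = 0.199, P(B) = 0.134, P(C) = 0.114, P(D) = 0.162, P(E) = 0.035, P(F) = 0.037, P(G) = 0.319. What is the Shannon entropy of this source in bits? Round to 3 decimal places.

2.506 bits

H = −Σ pᵢ log₂ pᵢ.
−0.199·log₂(0.199) = 0.4635
−0.134·log₂(0.134) = 0.3886
−0.114·log₂(0.114) = 0.3571
−0.162·log₂(0.162) = 0.4254
−0.035·log₂(0.035) = 0.1693
−0.037·log₂(0.037) = 0.1760
−0.319·log₂(0.319) = 0.5258
Sum ≈ 2.5057 → 2.506 bits.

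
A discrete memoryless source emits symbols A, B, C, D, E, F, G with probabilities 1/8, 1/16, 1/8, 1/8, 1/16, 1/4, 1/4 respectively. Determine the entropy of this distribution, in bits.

Each probability is a power of 1/2, so log₂(1/p) is an integer.
H = Σ p·log₂(1/p) = 1/8·3 + 1/16·4 + 1/8·3 + 1/8·3 + 1/16·4 + 1/4·2 + 1/4·2 = 2.625 bits.

2.625 bits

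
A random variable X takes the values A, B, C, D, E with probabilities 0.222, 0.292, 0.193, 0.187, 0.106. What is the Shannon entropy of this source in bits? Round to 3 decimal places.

H = −Σ pᵢ log₂ pᵢ.
−0.222·log₂(0.222) = 0.4820
−0.292·log₂(0.292) = 0.5186
−0.193·log₂(0.193) = 0.4581
−0.187·log₂(0.187) = 0.4523
−0.106·log₂(0.106) = 0.3432
Sum ≈ 2.2542 → 2.254 bits.

2.254 bits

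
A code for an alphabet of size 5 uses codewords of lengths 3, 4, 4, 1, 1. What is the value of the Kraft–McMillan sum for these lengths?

With common denominator 2^4 = 16: Σ 2^(−ℓᵢ) = 2/16 + 1/16 + 1/16 + 8/16 + 8/16 = 20/16 = 1.25.

1.25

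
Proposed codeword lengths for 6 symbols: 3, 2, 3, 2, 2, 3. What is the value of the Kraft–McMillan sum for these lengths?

1.125

With common denominator 2^3 = 8: Σ 2^(−ℓᵢ) = 1/8 + 2/8 + 1/8 + 2/8 + 2/8 + 1/8 = 9/8 = 1.125.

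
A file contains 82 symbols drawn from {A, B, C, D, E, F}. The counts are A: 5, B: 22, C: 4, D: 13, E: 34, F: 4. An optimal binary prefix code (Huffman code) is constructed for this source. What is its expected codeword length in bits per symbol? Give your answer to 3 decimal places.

2.159 bits/symbol

Probabilities are the counts divided by 82.
Repeatedly combine the two least-probable nodes; the expected code length is the sum of the merged weights.
merge 2/41 + 2/41 → 4/41
merge 5/82 + 4/41 → 13/82
merge 13/82 + 13/82 → 13/41
merge 11/41 + 13/41 → 24/41
merge 17/41 + 24/41 → 1
L = 4/41 + 13/82 + 13/41 + 24/41 + 1 = 177/82 ≈ 2.159 bits/symbol.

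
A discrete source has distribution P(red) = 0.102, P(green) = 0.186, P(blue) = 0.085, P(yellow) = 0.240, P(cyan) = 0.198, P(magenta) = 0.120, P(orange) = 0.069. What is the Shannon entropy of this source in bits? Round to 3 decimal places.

2.680 bits

H = −Σ pᵢ log₂ pᵢ.
−0.102·log₂(0.102) = 0.3359
−0.186·log₂(0.186) = 0.4514
−0.085·log₂(0.085) = 0.3023
−0.240·log₂(0.240) = 0.4941
−0.198·log₂(0.198) = 0.4626
−0.120·log₂(0.120) = 0.3671
−0.069·log₂(0.069) = 0.2662
Sum ≈ 2.6795 → 2.680 bits.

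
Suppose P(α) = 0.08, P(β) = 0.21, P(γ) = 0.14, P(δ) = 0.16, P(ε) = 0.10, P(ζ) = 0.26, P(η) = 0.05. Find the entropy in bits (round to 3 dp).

2.638 bits

H = −Σ pᵢ log₂ pᵢ.
−0.08·log₂(0.08) = 0.2915
−0.21·log₂(0.21) = 0.4728
−0.14·log₂(0.14) = 0.3971
−0.16·log₂(0.16) = 0.4230
−0.10·log₂(0.10) = 0.3322
−0.26·log₂(0.26) = 0.5053
−0.05·log₂(0.05) = 0.2161
Sum ≈ 2.6380 → 2.638 bits.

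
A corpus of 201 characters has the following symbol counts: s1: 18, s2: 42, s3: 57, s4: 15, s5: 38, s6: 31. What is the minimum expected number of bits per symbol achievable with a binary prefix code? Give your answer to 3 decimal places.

Probabilities are the counts divided by 201.
Repeatedly combine the two least-probable nodes; the expected code length is the sum of the merged weights.
merge 5/67 + 6/67 → 11/67
merge 31/201 + 11/67 → 64/201
merge 38/201 + 14/67 → 80/201
merge 19/67 + 64/201 → 121/201
merge 80/201 + 121/201 → 1
L = 11/67 + 64/201 + 80/201 + 121/201 + 1 = 499/201 ≈ 2.483 bits/symbol.

2.483 bits/symbol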